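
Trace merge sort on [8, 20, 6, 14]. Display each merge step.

Divide and conquer:
  Merge [8] + [20] -> [8, 20]
  Merge [6] + [14] -> [6, 14]
  Merge [8, 20] + [6, 14] -> [6, 8, 14, 20]


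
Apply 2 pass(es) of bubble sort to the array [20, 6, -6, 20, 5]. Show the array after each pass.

After pass 1: [6, -6, 20, 5, 20] (3 swaps)
After pass 2: [-6, 6, 5, 20, 20] (2 swaps)
Total swaps: 5


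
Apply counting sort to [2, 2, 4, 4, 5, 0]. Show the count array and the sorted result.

Count array: [1, 0, 2, 0, 2, 1]
(count[i] = number of elements equal to i)
Cumulative count: [1, 1, 3, 3, 5, 6]
Sorted: [0, 2, 2, 4, 4, 5]


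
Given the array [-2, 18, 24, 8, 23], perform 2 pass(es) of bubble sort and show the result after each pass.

After pass 1: [-2, 18, 8, 23, 24] (2 swaps)
After pass 2: [-2, 8, 18, 23, 24] (1 swaps)
Total swaps: 3


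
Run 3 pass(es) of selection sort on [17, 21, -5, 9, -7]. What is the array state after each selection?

Pass 1: Select minimum -7 at index 4, swap -> [-7, 21, -5, 9, 17]
Pass 2: Select minimum -5 at index 2, swap -> [-7, -5, 21, 9, 17]
Pass 3: Select minimum 9 at index 3, swap -> [-7, -5, 9, 21, 17]


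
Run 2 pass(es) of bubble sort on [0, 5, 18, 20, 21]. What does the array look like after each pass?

After pass 1: [0, 5, 18, 20, 21] (0 swaps)
After pass 2: [0, 5, 18, 20, 21] (0 swaps)
Total swaps: 0


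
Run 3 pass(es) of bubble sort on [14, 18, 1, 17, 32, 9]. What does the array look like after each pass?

After pass 1: [14, 1, 17, 18, 9, 32] (3 swaps)
After pass 2: [1, 14, 17, 9, 18, 32] (2 swaps)
After pass 3: [1, 14, 9, 17, 18, 32] (1 swaps)
Total swaps: 6


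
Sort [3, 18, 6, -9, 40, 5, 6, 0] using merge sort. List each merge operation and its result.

Divide and conquer:
  Merge [3] + [18] -> [3, 18]
  Merge [6] + [-9] -> [-9, 6]
  Merge [3, 18] + [-9, 6] -> [-9, 3, 6, 18]
  Merge [40] + [5] -> [5, 40]
  Merge [6] + [0] -> [0, 6]
  Merge [5, 40] + [0, 6] -> [0, 5, 6, 40]
  Merge [-9, 3, 6, 18] + [0, 5, 6, 40] -> [-9, 0, 3, 5, 6, 6, 18, 40]


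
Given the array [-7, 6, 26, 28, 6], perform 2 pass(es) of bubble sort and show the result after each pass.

After pass 1: [-7, 6, 26, 6, 28] (1 swaps)
After pass 2: [-7, 6, 6, 26, 28] (1 swaps)
Total swaps: 2


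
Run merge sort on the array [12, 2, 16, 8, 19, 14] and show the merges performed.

Divide and conquer:
  Merge [2] + [16] -> [2, 16]
  Merge [12] + [2, 16] -> [2, 12, 16]
  Merge [19] + [14] -> [14, 19]
  Merge [8] + [14, 19] -> [8, 14, 19]
  Merge [2, 12, 16] + [8, 14, 19] -> [2, 8, 12, 14, 16, 19]


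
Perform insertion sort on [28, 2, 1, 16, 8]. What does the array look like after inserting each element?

First element 28 is already 'sorted'
Insert 2: shifted 1 elements -> [2, 28, 1, 16, 8]
Insert 1: shifted 2 elements -> [1, 2, 28, 16, 8]
Insert 16: shifted 1 elements -> [1, 2, 16, 28, 8]
Insert 8: shifted 2 elements -> [1, 2, 8, 16, 28]


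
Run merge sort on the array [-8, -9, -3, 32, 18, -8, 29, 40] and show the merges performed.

Divide and conquer:
  Merge [-8] + [-9] -> [-9, -8]
  Merge [-3] + [32] -> [-3, 32]
  Merge [-9, -8] + [-3, 32] -> [-9, -8, -3, 32]
  Merge [18] + [-8] -> [-8, 18]
  Merge [29] + [40] -> [29, 40]
  Merge [-8, 18] + [29, 40] -> [-8, 18, 29, 40]
  Merge [-9, -8, -3, 32] + [-8, 18, 29, 40] -> [-9, -8, -8, -3, 18, 29, 32, 40]


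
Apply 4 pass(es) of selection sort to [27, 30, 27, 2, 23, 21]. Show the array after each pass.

Pass 1: Select minimum 2 at index 3, swap -> [2, 30, 27, 27, 23, 21]
Pass 2: Select minimum 21 at index 5, swap -> [2, 21, 27, 27, 23, 30]
Pass 3: Select minimum 23 at index 4, swap -> [2, 21, 23, 27, 27, 30]
Pass 4: Select minimum 27 at index 3, swap -> [2, 21, 23, 27, 27, 30]


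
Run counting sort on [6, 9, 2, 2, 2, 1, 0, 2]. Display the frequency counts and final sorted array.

Count array: [1, 1, 4, 0, 0, 0, 1, 0, 0, 1]
(count[i] = number of elements equal to i)
Cumulative count: [1, 2, 6, 6, 6, 6, 7, 7, 7, 8]
Sorted: [0, 1, 2, 2, 2, 2, 6, 9]


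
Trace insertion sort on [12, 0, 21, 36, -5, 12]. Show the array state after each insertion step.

First element 12 is already 'sorted'
Insert 0: shifted 1 elements -> [0, 12, 21, 36, -5, 12]
Insert 21: shifted 0 elements -> [0, 12, 21, 36, -5, 12]
Insert 36: shifted 0 elements -> [0, 12, 21, 36, -5, 12]
Insert -5: shifted 4 elements -> [-5, 0, 12, 21, 36, 12]
Insert 12: shifted 2 elements -> [-5, 0, 12, 12, 21, 36]


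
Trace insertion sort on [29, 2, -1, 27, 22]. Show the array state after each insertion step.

First element 29 is already 'sorted'
Insert 2: shifted 1 elements -> [2, 29, -1, 27, 22]
Insert -1: shifted 2 elements -> [-1, 2, 29, 27, 22]
Insert 27: shifted 1 elements -> [-1, 2, 27, 29, 22]
Insert 22: shifted 2 elements -> [-1, 2, 22, 27, 29]


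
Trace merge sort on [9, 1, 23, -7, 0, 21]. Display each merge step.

Divide and conquer:
  Merge [1] + [23] -> [1, 23]
  Merge [9] + [1, 23] -> [1, 9, 23]
  Merge [0] + [21] -> [0, 21]
  Merge [-7] + [0, 21] -> [-7, 0, 21]
  Merge [1, 9, 23] + [-7, 0, 21] -> [-7, 0, 1, 9, 21, 23]


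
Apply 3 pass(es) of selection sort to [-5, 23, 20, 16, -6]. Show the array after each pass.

Pass 1: Select minimum -6 at index 4, swap -> [-6, 23, 20, 16, -5]
Pass 2: Select minimum -5 at index 4, swap -> [-6, -5, 20, 16, 23]
Pass 3: Select minimum 16 at index 3, swap -> [-6, -5, 16, 20, 23]


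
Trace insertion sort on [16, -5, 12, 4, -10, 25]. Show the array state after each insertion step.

First element 16 is already 'sorted'
Insert -5: shifted 1 elements -> [-5, 16, 12, 4, -10, 25]
Insert 12: shifted 1 elements -> [-5, 12, 16, 4, -10, 25]
Insert 4: shifted 2 elements -> [-5, 4, 12, 16, -10, 25]
Insert -10: shifted 4 elements -> [-10, -5, 4, 12, 16, 25]
Insert 25: shifted 0 elements -> [-10, -5, 4, 12, 16, 25]


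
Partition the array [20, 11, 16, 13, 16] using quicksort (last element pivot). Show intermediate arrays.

Partition 1: pivot=16 at index 3 -> [11, 16, 13, 16, 20]
Partition 2: pivot=13 at index 1 -> [11, 13, 16, 16, 20]


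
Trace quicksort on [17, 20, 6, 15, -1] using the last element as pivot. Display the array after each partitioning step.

Partition 1: pivot=-1 at index 0 -> [-1, 20, 6, 15, 17]
Partition 2: pivot=17 at index 3 -> [-1, 6, 15, 17, 20]
Partition 3: pivot=15 at index 2 -> [-1, 6, 15, 17, 20]


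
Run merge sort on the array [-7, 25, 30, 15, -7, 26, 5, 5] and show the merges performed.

Divide and conquer:
  Merge [-7] + [25] -> [-7, 25]
  Merge [30] + [15] -> [15, 30]
  Merge [-7, 25] + [15, 30] -> [-7, 15, 25, 30]
  Merge [-7] + [26] -> [-7, 26]
  Merge [5] + [5] -> [5, 5]
  Merge [-7, 26] + [5, 5] -> [-7, 5, 5, 26]
  Merge [-7, 15, 25, 30] + [-7, 5, 5, 26] -> [-7, -7, 5, 5, 15, 25, 26, 30]


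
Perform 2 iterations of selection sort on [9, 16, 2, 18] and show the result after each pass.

Pass 1: Select minimum 2 at index 2, swap -> [2, 16, 9, 18]
Pass 2: Select minimum 9 at index 2, swap -> [2, 9, 16, 18]


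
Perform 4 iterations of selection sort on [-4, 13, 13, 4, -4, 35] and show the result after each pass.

Pass 1: Select minimum -4 at index 0, swap -> [-4, 13, 13, 4, -4, 35]
Pass 2: Select minimum -4 at index 4, swap -> [-4, -4, 13, 4, 13, 35]
Pass 3: Select minimum 4 at index 3, swap -> [-4, -4, 4, 13, 13, 35]
Pass 4: Select minimum 13 at index 3, swap -> [-4, -4, 4, 13, 13, 35]


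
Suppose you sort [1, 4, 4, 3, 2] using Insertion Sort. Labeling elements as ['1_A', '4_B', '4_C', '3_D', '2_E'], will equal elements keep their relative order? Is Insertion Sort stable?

Trace Insertion Sort on the labeled array (the key is the number; the letter only tracks identity):
  Insert 4_B at index 1: [1_A, 4_B, 4_C, 3_D, 2_E]
  Insert 4_C at index 2: [1_A, 4_B, 4_C, 3_D, 2_E]
  Insert 3_D at index 1: [1_A, 3_D, 4_B, 4_C, 2_E]
  Insert 2_E at index 1: [1_A, 2_E, 3_D, 4_B, 4_C]
Final order: [1_A, 2_E, 3_D, 4_B, 4_C]
Equal keys:
  value 4: originally 4_B, 4_C; after sorting 4_B, 4_C -> order preserved
All equal keys kept their original relative order. Insertion Sort is stable: elements are shifted only while they are strictly greater than the key, so a key is inserted after any equal elements already placed.
Answer: Stable


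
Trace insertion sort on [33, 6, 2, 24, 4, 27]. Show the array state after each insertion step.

First element 33 is already 'sorted'
Insert 6: shifted 1 elements -> [6, 33, 2, 24, 4, 27]
Insert 2: shifted 2 elements -> [2, 6, 33, 24, 4, 27]
Insert 24: shifted 1 elements -> [2, 6, 24, 33, 4, 27]
Insert 4: shifted 3 elements -> [2, 4, 6, 24, 33, 27]
Insert 27: shifted 1 elements -> [2, 4, 6, 24, 27, 33]


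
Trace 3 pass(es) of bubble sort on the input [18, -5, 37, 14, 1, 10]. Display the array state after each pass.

After pass 1: [-5, 18, 14, 1, 10, 37] (4 swaps)
After pass 2: [-5, 14, 1, 10, 18, 37] (3 swaps)
After pass 3: [-5, 1, 10, 14, 18, 37] (2 swaps)
Total swaps: 9


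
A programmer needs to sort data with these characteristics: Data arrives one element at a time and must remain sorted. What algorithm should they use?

Best choice: Insertion sort
Reason: Insertion sort naturally handles online/streaming input by inserting each new element into sorted position


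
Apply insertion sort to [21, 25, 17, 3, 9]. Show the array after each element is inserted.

First element 21 is already 'sorted'
Insert 25: shifted 0 elements -> [21, 25, 17, 3, 9]
Insert 17: shifted 2 elements -> [17, 21, 25, 3, 9]
Insert 3: shifted 3 elements -> [3, 17, 21, 25, 9]
Insert 9: shifted 3 elements -> [3, 9, 17, 21, 25]


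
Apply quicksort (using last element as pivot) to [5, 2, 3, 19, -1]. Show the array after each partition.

Partition 1: pivot=-1 at index 0 -> [-1, 2, 3, 19, 5]
Partition 2: pivot=5 at index 3 -> [-1, 2, 3, 5, 19]
Partition 3: pivot=3 at index 2 -> [-1, 2, 3, 5, 19]


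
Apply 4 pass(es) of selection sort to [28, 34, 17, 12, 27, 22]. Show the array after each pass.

Pass 1: Select minimum 12 at index 3, swap -> [12, 34, 17, 28, 27, 22]
Pass 2: Select minimum 17 at index 2, swap -> [12, 17, 34, 28, 27, 22]
Pass 3: Select minimum 22 at index 5, swap -> [12, 17, 22, 28, 27, 34]
Pass 4: Select minimum 27 at index 4, swap -> [12, 17, 22, 27, 28, 34]


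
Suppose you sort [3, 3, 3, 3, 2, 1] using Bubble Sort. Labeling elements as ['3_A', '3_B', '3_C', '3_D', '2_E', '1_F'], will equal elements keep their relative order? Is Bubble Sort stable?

Trace Bubble Sort on the labeled array (the key is the number; the letter only tracks identity):
  After pass 1: [3_A, 3_B, 3_C, 2_E, 1_F, 3_D]
  After pass 2: [3_A, 3_B, 2_E, 1_F, 3_C, 3_D]
  After pass 3: [3_A, 2_E, 1_F, 3_B, 3_C, 3_D]
  After pass 4: [2_E, 1_F, 3_A, 3_B, 3_C, 3_D]
  After pass 5: [1_F, 2_E, 3_A, 3_B, 3_C, 3_D]
Final order: [1_F, 2_E, 3_A, 3_B, 3_C, 3_D]
Equal keys:
  value 3: originally 3_A, 3_B, 3_C, 3_D; after sorting 3_A, 3_B, 3_C, 3_D -> order preserved
All equal keys kept their original relative order. Bubble Sort is stable: it only swaps adjacent elements when the left one is strictly greater, so equal keys never move past each other.
Answer: Stable


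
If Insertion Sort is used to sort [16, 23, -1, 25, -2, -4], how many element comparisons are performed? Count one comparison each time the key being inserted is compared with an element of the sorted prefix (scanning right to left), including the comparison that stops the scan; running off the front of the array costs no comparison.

Insert 23: 16 <= 23 (stop) = 1 comparison(s) -> [16, 23, -1, 25, -2, -4]
Insert -1: 23 > -1 (shift), 16 > -1 (shift), reached front = 2 comparison(s) -> [-1, 16, 23, 25, -2, -4]
Insert 25: 23 <= 25 (stop) = 1 comparison(s) -> [-1, 16, 23, 25, -2, -4]
Insert -2: 25 > -2 (shift), 23 > -2 (shift), 16 > -2 (shift), -1 > -2 (shift), reached front = 4 comparison(s) -> [-2, -1, 16, 23, 25, -4]
Insert -4: 25 > -4 (shift), 23 > -4 (shift), 16 > -4 (shift), -1 > -4 (shift), -2 > -4 (shift), reached front = 5 comparison(s) -> [-4, -2, -1, 16, 23, 25]
Total comparisons: 1 + 2 + 1 + 4 + 5 = 13


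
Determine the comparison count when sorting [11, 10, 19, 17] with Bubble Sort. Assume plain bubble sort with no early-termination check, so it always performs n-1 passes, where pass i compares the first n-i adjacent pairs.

Pass 1: compare adjacent pairs (0,1)..(2,3) = 3 comparison(s), 2 swap(s) -> [10, 11, 17, 19]
Pass 2: compare adjacent pairs (0,1)..(1,2) = 2 comparison(s), 0 swap(s) -> [10, 11, 17, 19]
Pass 3: compare adjacent pairs (0,1)..(0,1) = 1 comparison(s), 0 swap(s) -> [10, 11, 17, 19]
Total comparisons: 3 + 2 + 1 = 6


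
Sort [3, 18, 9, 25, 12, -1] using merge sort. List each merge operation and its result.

Divide and conquer:
  Merge [18] + [9] -> [9, 18]
  Merge [3] + [9, 18] -> [3, 9, 18]
  Merge [12] + [-1] -> [-1, 12]
  Merge [25] + [-1, 12] -> [-1, 12, 25]
  Merge [3, 9, 18] + [-1, 12, 25] -> [-1, 3, 9, 12, 18, 25]


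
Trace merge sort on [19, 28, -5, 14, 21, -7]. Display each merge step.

Divide and conquer:
  Merge [28] + [-5] -> [-5, 28]
  Merge [19] + [-5, 28] -> [-5, 19, 28]
  Merge [21] + [-7] -> [-7, 21]
  Merge [14] + [-7, 21] -> [-7, 14, 21]
  Merge [-5, 19, 28] + [-7, 14, 21] -> [-7, -5, 14, 19, 21, 28]


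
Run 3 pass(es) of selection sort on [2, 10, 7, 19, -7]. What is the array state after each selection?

Pass 1: Select minimum -7 at index 4, swap -> [-7, 10, 7, 19, 2]
Pass 2: Select minimum 2 at index 4, swap -> [-7, 2, 7, 19, 10]
Pass 3: Select minimum 7 at index 2, swap -> [-7, 2, 7, 19, 10]


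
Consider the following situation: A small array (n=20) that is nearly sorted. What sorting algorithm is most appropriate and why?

Best choice: Insertion sort
Reason: Insertion sort is O(n) for nearly sorted arrays and has low overhead


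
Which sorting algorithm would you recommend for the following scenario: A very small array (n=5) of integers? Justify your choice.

Best choice: Insertion sort
Reason: For tiny inputs the O(n^2) overhead is negligible and insertion sort has minimal constant factors


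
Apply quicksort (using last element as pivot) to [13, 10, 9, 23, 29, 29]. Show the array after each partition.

Partition 1: pivot=29 at index 5 -> [13, 10, 9, 23, 29, 29]
Partition 2: pivot=29 at index 4 -> [13, 10, 9, 23, 29, 29]
Partition 3: pivot=23 at index 3 -> [13, 10, 9, 23, 29, 29]
Partition 4: pivot=9 at index 0 -> [9, 10, 13, 23, 29, 29]
Partition 5: pivot=13 at index 2 -> [9, 10, 13, 23, 29, 29]


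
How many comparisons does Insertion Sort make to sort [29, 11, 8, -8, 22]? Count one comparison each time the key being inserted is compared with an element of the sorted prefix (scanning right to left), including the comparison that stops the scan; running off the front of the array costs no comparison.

Insert 11: 29 > 11 (shift), reached front = 1 comparison(s) -> [11, 29, 8, -8, 22]
Insert 8: 29 > 8 (shift), 11 > 8 (shift), reached front = 2 comparison(s) -> [8, 11, 29, -8, 22]
Insert -8: 29 > -8 (shift), 11 > -8 (shift), 8 > -8 (shift), reached front = 3 comparison(s) -> [-8, 8, 11, 29, 22]
Insert 22: 29 > 22 (shift), 11 <= 22 (stop) = 2 comparison(s) -> [-8, 8, 11, 22, 29]
Total comparisons: 1 + 2 + 3 + 2 = 8


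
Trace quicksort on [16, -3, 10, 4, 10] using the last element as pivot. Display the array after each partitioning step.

Partition 1: pivot=10 at index 3 -> [-3, 10, 4, 10, 16]
Partition 2: pivot=4 at index 1 -> [-3, 4, 10, 10, 16]


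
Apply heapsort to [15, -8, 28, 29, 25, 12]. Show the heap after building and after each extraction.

Build heap: [29, 25, 28, -8, 15, 12]
Extract 29: [28, 25, 12, -8, 15, 29]
Extract 28: [25, 15, 12, -8, 28, 29]
Extract 25: [15, -8, 12, 25, 28, 29]
Extract 15: [12, -8, 15, 25, 28, 29]
Extract 12: [-8, 12, 15, 25, 28, 29]


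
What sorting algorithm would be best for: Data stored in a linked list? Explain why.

Best choice: Merge sort
Reason: Merge sort doesn't require random access; can be done in O(1) extra space for linked lists


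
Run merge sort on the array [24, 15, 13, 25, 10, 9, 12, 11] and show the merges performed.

Divide and conquer:
  Merge [24] + [15] -> [15, 24]
  Merge [13] + [25] -> [13, 25]
  Merge [15, 24] + [13, 25] -> [13, 15, 24, 25]
  Merge [10] + [9] -> [9, 10]
  Merge [12] + [11] -> [11, 12]
  Merge [9, 10] + [11, 12] -> [9, 10, 11, 12]
  Merge [13, 15, 24, 25] + [9, 10, 11, 12] -> [9, 10, 11, 12, 13, 15, 24, 25]


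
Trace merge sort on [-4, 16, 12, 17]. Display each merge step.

Divide and conquer:
  Merge [-4] + [16] -> [-4, 16]
  Merge [12] + [17] -> [12, 17]
  Merge [-4, 16] + [12, 17] -> [-4, 12, 16, 17]


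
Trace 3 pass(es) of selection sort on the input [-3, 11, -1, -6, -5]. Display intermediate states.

Pass 1: Select minimum -6 at index 3, swap -> [-6, 11, -1, -3, -5]
Pass 2: Select minimum -5 at index 4, swap -> [-6, -5, -1, -3, 11]
Pass 3: Select minimum -3 at index 3, swap -> [-6, -5, -3, -1, 11]


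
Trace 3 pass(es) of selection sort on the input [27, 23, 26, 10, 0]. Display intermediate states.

Pass 1: Select minimum 0 at index 4, swap -> [0, 23, 26, 10, 27]
Pass 2: Select minimum 10 at index 3, swap -> [0, 10, 26, 23, 27]
Pass 3: Select minimum 23 at index 3, swap -> [0, 10, 23, 26, 27]


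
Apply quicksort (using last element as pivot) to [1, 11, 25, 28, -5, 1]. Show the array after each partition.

Partition 1: pivot=1 at index 2 -> [1, -5, 1, 28, 11, 25]
Partition 2: pivot=-5 at index 0 -> [-5, 1, 1, 28, 11, 25]
Partition 3: pivot=25 at index 4 -> [-5, 1, 1, 11, 25, 28]


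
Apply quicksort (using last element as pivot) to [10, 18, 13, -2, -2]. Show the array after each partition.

Partition 1: pivot=-2 at index 1 -> [-2, -2, 13, 10, 18]
Partition 2: pivot=18 at index 4 -> [-2, -2, 13, 10, 18]
Partition 3: pivot=10 at index 2 -> [-2, -2, 10, 13, 18]


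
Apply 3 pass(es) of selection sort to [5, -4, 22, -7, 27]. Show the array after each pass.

Pass 1: Select minimum -7 at index 3, swap -> [-7, -4, 22, 5, 27]
Pass 2: Select minimum -4 at index 1, swap -> [-7, -4, 22, 5, 27]
Pass 3: Select minimum 5 at index 3, swap -> [-7, -4, 5, 22, 27]


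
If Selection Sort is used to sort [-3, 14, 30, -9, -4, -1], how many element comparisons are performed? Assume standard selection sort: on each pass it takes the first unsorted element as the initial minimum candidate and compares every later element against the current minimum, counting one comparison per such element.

Pass 1: scan indices 1..5 for the minimum = 5 comparison(s); min is -9, place at index 0 -> [-9, 14, 30, -3, -4, -1]
Pass 2: scan indices 2..5 for the minimum = 4 comparison(s); min is -4, place at index 1 -> [-9, -4, 30, -3, 14, -1]
Pass 3: scan indices 3..5 for the minimum = 3 comparison(s); min is -3, place at index 2 -> [-9, -4, -3, 30, 14, -1]
Pass 4: scan indices 4..5 for the minimum = 2 comparison(s); min is -1, place at index 3 -> [-9, -4, -3, -1, 14, 30]
Pass 5: scan indices 5..5 for the minimum = 1 comparison(s); min is 14, place at index 4 -> [-9, -4, -3, -1, 14, 30]
Selection sort always scans the whole unsorted suffix, so the count is (n-1) + (n-2) + ... + 1 = n(n-1)/2 = 6*5/2 = 15 regardless of the input order.
Total comparisons: 5 + 4 + 3 + 2 + 1 = 15


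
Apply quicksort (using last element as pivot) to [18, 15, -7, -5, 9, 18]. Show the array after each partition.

Partition 1: pivot=18 at index 5 -> [18, 15, -7, -5, 9, 18]
Partition 2: pivot=9 at index 2 -> [-7, -5, 9, 15, 18, 18]
Partition 3: pivot=-5 at index 1 -> [-7, -5, 9, 15, 18, 18]
Partition 4: pivot=18 at index 4 -> [-7, -5, 9, 15, 18, 18]


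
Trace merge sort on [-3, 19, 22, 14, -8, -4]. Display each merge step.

Divide and conquer:
  Merge [19] + [22] -> [19, 22]
  Merge [-3] + [19, 22] -> [-3, 19, 22]
  Merge [-8] + [-4] -> [-8, -4]
  Merge [14] + [-8, -4] -> [-8, -4, 14]
  Merge [-3, 19, 22] + [-8, -4, 14] -> [-8, -4, -3, 14, 19, 22]


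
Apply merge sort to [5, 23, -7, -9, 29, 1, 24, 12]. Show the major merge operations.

Divide and conquer:
  Merge [5] + [23] -> [5, 23]
  Merge [-7] + [-9] -> [-9, -7]
  Merge [5, 23] + [-9, -7] -> [-9, -7, 5, 23]
  Merge [29] + [1] -> [1, 29]
  Merge [24] + [12] -> [12, 24]
  Merge [1, 29] + [12, 24] -> [1, 12, 24, 29]
  Merge [-9, -7, 5, 23] + [1, 12, 24, 29] -> [-9, -7, 1, 5, 12, 23, 24, 29]


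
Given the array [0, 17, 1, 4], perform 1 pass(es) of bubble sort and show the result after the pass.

After pass 1: [0, 1, 4, 17] (2 swaps)
Total swaps: 2


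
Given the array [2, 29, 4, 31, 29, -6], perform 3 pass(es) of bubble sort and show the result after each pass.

After pass 1: [2, 4, 29, 29, -6, 31] (3 swaps)
After pass 2: [2, 4, 29, -6, 29, 31] (1 swaps)
After pass 3: [2, 4, -6, 29, 29, 31] (1 swaps)
Total swaps: 5


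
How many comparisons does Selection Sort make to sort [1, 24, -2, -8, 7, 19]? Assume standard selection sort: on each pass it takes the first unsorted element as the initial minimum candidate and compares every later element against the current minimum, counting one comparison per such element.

Pass 1: scan indices 1..5 for the minimum = 5 comparison(s); min is -8, place at index 0 -> [-8, 24, -2, 1, 7, 19]
Pass 2: scan indices 2..5 for the minimum = 4 comparison(s); min is -2, place at index 1 -> [-8, -2, 24, 1, 7, 19]
Pass 3: scan indices 3..5 for the minimum = 3 comparison(s); min is 1, place at index 2 -> [-8, -2, 1, 24, 7, 19]
Pass 4: scan indices 4..5 for the minimum = 2 comparison(s); min is 7, place at index 3 -> [-8, -2, 1, 7, 24, 19]
Pass 5: scan indices 5..5 for the minimum = 1 comparison(s); min is 19, place at index 4 -> [-8, -2, 1, 7, 19, 24]
Selection sort always scans the whole unsorted suffix, so the count is (n-1) + (n-2) + ... + 1 = n(n-1)/2 = 6*5/2 = 15 regardless of the input order.
Total comparisons: 5 + 4 + 3 + 2 + 1 = 15


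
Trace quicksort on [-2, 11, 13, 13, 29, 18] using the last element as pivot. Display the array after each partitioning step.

Partition 1: pivot=18 at index 4 -> [-2, 11, 13, 13, 18, 29]
Partition 2: pivot=13 at index 3 -> [-2, 11, 13, 13, 18, 29]
Partition 3: pivot=13 at index 2 -> [-2, 11, 13, 13, 18, 29]
Partition 4: pivot=11 at index 1 -> [-2, 11, 13, 13, 18, 29]


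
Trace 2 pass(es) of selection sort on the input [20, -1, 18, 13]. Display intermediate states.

Pass 1: Select minimum -1 at index 1, swap -> [-1, 20, 18, 13]
Pass 2: Select minimum 13 at index 3, swap -> [-1, 13, 18, 20]


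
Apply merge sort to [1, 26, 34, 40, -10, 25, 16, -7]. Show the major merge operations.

Divide and conquer:
  Merge [1] + [26] -> [1, 26]
  Merge [34] + [40] -> [34, 40]
  Merge [1, 26] + [34, 40] -> [1, 26, 34, 40]
  Merge [-10] + [25] -> [-10, 25]
  Merge [16] + [-7] -> [-7, 16]
  Merge [-10, 25] + [-7, 16] -> [-10, -7, 16, 25]
  Merge [1, 26, 34, 40] + [-10, -7, 16, 25] -> [-10, -7, 1, 16, 25, 26, 34, 40]


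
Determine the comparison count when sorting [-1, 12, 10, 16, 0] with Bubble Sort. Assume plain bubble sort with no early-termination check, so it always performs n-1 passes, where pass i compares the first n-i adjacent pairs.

Pass 1: compare adjacent pairs (0,1)..(3,4) = 4 comparison(s), 2 swap(s) -> [-1, 10, 12, 0, 16]
Pass 2: compare adjacent pairs (0,1)..(2,3) = 3 comparison(s), 1 swap(s) -> [-1, 10, 0, 12, 16]
Pass 3: compare adjacent pairs (0,1)..(1,2) = 2 comparison(s), 1 swap(s) -> [-1, 0, 10, 12, 16]
Pass 4: compare adjacent pairs (0,1)..(0,1) = 1 comparison(s), 0 swap(s) -> [-1, 0, 10, 12, 16]
Total comparisons: 4 + 3 + 2 + 1 = 10


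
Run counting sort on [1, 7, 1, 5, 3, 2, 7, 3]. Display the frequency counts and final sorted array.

Count array: [0, 2, 1, 2, 0, 1, 0, 2]
(count[i] = number of elements equal to i)
Cumulative count: [0, 2, 3, 5, 5, 6, 6, 8]
Sorted: [1, 1, 2, 3, 3, 5, 7, 7]


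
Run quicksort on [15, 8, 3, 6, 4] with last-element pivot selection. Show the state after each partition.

Partition 1: pivot=4 at index 1 -> [3, 4, 15, 6, 8]
Partition 2: pivot=8 at index 3 -> [3, 4, 6, 8, 15]


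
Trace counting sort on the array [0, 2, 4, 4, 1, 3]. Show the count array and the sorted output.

Count array: [1, 1, 1, 1, 2]
(count[i] = number of elements equal to i)
Cumulative count: [1, 2, 3, 4, 6]
Sorted: [0, 1, 2, 3, 4, 4]


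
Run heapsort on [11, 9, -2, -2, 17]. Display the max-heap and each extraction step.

Build heap: [17, 11, -2, -2, 9]
Extract 17: [11, 9, -2, -2, 17]
Extract 11: [9, -2, -2, 11, 17]
Extract 9: [-2, -2, 9, 11, 17]
Extract -2: [-2, -2, 9, 11, 17]


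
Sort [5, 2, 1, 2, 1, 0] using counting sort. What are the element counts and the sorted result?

Count array: [1, 2, 2, 0, 0, 1]
(count[i] = number of elements equal to i)
Cumulative count: [1, 3, 5, 5, 5, 6]
Sorted: [0, 1, 1, 2, 2, 5]


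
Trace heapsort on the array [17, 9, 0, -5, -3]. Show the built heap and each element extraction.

Build heap: [17, 9, 0, -5, -3]
Extract 17: [9, -3, 0, -5, 17]
Extract 9: [0, -3, -5, 9, 17]
Extract 0: [-3, -5, 0, 9, 17]
Extract -3: [-5, -3, 0, 9, 17]


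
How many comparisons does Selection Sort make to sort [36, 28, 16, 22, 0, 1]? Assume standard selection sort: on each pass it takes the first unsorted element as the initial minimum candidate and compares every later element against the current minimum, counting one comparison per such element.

Pass 1: scan indices 1..5 for the minimum = 5 comparison(s); min is 0, place at index 0 -> [0, 28, 16, 22, 36, 1]
Pass 2: scan indices 2..5 for the minimum = 4 comparison(s); min is 1, place at index 1 -> [0, 1, 16, 22, 36, 28]
Pass 3: scan indices 3..5 for the minimum = 3 comparison(s); min is 16, place at index 2 -> [0, 1, 16, 22, 36, 28]
Pass 4: scan indices 4..5 for the minimum = 2 comparison(s); min is 22, place at index 3 -> [0, 1, 16, 22, 36, 28]
Pass 5: scan indices 5..5 for the minimum = 1 comparison(s); min is 28, place at index 4 -> [0, 1, 16, 22, 28, 36]
Selection sort always scans the whole unsorted suffix, so the count is (n-1) + (n-2) + ... + 1 = n(n-1)/2 = 6*5/2 = 15 regardless of the input order.
Total comparisons: 5 + 4 + 3 + 2 + 1 = 15


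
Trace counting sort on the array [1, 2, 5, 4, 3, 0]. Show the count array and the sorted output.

Count array: [1, 1, 1, 1, 1, 1]
(count[i] = number of elements equal to i)
Cumulative count: [1, 2, 3, 4, 5, 6]
Sorted: [0, 1, 2, 3, 4, 5]


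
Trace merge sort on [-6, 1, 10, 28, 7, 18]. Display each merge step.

Divide and conquer:
  Merge [1] + [10] -> [1, 10]
  Merge [-6] + [1, 10] -> [-6, 1, 10]
  Merge [7] + [18] -> [7, 18]
  Merge [28] + [7, 18] -> [7, 18, 28]
  Merge [-6, 1, 10] + [7, 18, 28] -> [-6, 1, 7, 10, 18, 28]


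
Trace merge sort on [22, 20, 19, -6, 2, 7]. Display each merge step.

Divide and conquer:
  Merge [20] + [19] -> [19, 20]
  Merge [22] + [19, 20] -> [19, 20, 22]
  Merge [2] + [7] -> [2, 7]
  Merge [-6] + [2, 7] -> [-6, 2, 7]
  Merge [19, 20, 22] + [-6, 2, 7] -> [-6, 2, 7, 19, 20, 22]


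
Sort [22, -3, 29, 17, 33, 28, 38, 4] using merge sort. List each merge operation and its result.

Divide and conquer:
  Merge [22] + [-3] -> [-3, 22]
  Merge [29] + [17] -> [17, 29]
  Merge [-3, 22] + [17, 29] -> [-3, 17, 22, 29]
  Merge [33] + [28] -> [28, 33]
  Merge [38] + [4] -> [4, 38]
  Merge [28, 33] + [4, 38] -> [4, 28, 33, 38]
  Merge [-3, 17, 22, 29] + [4, 28, 33, 38] -> [-3, 4, 17, 22, 28, 29, 33, 38]


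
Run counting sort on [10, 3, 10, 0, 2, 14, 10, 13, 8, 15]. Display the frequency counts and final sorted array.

Count array: [1, 0, 1, 1, 0, 0, 0, 0, 1, 0, 3, 0, 0, 1, 1, 1]
(count[i] = number of elements equal to i)
Cumulative count: [1, 1, 2, 3, 3, 3, 3, 3, 4, 4, 7, 7, 7, 8, 9, 10]
Sorted: [0, 2, 3, 8, 10, 10, 10, 13, 14, 15]


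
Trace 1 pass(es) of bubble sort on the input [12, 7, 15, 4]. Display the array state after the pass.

After pass 1: [7, 12, 4, 15] (2 swaps)
Total swaps: 2


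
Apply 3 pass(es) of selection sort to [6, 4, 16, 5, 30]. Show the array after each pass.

Pass 1: Select minimum 4 at index 1, swap -> [4, 6, 16, 5, 30]
Pass 2: Select minimum 5 at index 3, swap -> [4, 5, 16, 6, 30]
Pass 3: Select minimum 6 at index 3, swap -> [4, 5, 6, 16, 30]


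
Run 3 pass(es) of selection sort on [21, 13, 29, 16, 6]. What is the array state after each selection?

Pass 1: Select minimum 6 at index 4, swap -> [6, 13, 29, 16, 21]
Pass 2: Select minimum 13 at index 1, swap -> [6, 13, 29, 16, 21]
Pass 3: Select minimum 16 at index 3, swap -> [6, 13, 16, 29, 21]


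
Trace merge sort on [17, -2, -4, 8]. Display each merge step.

Divide and conquer:
  Merge [17] + [-2] -> [-2, 17]
  Merge [-4] + [8] -> [-4, 8]
  Merge [-2, 17] + [-4, 8] -> [-4, -2, 8, 17]


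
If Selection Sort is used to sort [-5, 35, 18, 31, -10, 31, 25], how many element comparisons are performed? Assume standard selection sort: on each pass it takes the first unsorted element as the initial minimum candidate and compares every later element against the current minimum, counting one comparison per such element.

Pass 1: scan indices 1..6 for the minimum = 6 comparison(s); min is -10, place at index 0 -> [-10, 35, 18, 31, -5, 31, 25]
Pass 2: scan indices 2..6 for the minimum = 5 comparison(s); min is -5, place at index 1 -> [-10, -5, 18, 31, 35, 31, 25]
Pass 3: scan indices 3..6 for the minimum = 4 comparison(s); min is 18, place at index 2 -> [-10, -5, 18, 31, 35, 31, 25]
Pass 4: scan indices 4..6 for the minimum = 3 comparison(s); min is 25, place at index 3 -> [-10, -5, 18, 25, 35, 31, 31]
Pass 5: scan indices 5..6 for the minimum = 2 comparison(s); min is 31, place at index 4 -> [-10, -5, 18, 25, 31, 35, 31]
Pass 6: scan indices 6..6 for the minimum = 1 comparison(s); min is 31, place at index 5 -> [-10, -5, 18, 25, 31, 31, 35]
Selection sort always scans the whole unsorted suffix, so the count is (n-1) + (n-2) + ... + 1 = n(n-1)/2 = 7*6/2 = 21 regardless of the input order.
Total comparisons: 6 + 5 + 4 + 3 + 2 + 1 = 21


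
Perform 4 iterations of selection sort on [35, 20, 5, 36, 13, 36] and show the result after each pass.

Pass 1: Select minimum 5 at index 2, swap -> [5, 20, 35, 36, 13, 36]
Pass 2: Select minimum 13 at index 4, swap -> [5, 13, 35, 36, 20, 36]
Pass 3: Select minimum 20 at index 4, swap -> [5, 13, 20, 36, 35, 36]
Pass 4: Select minimum 35 at index 4, swap -> [5, 13, 20, 35, 36, 36]


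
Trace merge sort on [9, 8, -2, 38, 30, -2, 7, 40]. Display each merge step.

Divide and conquer:
  Merge [9] + [8] -> [8, 9]
  Merge [-2] + [38] -> [-2, 38]
  Merge [8, 9] + [-2, 38] -> [-2, 8, 9, 38]
  Merge [30] + [-2] -> [-2, 30]
  Merge [7] + [40] -> [7, 40]
  Merge [-2, 30] + [7, 40] -> [-2, 7, 30, 40]
  Merge [-2, 8, 9, 38] + [-2, 7, 30, 40] -> [-2, -2, 7, 8, 9, 30, 38, 40]


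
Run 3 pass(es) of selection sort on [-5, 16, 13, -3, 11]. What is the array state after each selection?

Pass 1: Select minimum -5 at index 0, swap -> [-5, 16, 13, -3, 11]
Pass 2: Select minimum -3 at index 3, swap -> [-5, -3, 13, 16, 11]
Pass 3: Select minimum 11 at index 4, swap -> [-5, -3, 11, 16, 13]


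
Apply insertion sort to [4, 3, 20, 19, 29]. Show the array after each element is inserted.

First element 4 is already 'sorted'
Insert 3: shifted 1 elements -> [3, 4, 20, 19, 29]
Insert 20: shifted 0 elements -> [3, 4, 20, 19, 29]
Insert 19: shifted 1 elements -> [3, 4, 19, 20, 29]
Insert 29: shifted 0 elements -> [3, 4, 19, 20, 29]


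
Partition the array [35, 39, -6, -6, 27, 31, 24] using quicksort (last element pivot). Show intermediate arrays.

Partition 1: pivot=24 at index 2 -> [-6, -6, 24, 39, 27, 31, 35]
Partition 2: pivot=-6 at index 1 -> [-6, -6, 24, 39, 27, 31, 35]
Partition 3: pivot=35 at index 5 -> [-6, -6, 24, 27, 31, 35, 39]
Partition 4: pivot=31 at index 4 -> [-6, -6, 24, 27, 31, 35, 39]


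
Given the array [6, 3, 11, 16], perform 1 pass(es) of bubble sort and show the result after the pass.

After pass 1: [3, 6, 11, 16] (1 swaps)
Total swaps: 1


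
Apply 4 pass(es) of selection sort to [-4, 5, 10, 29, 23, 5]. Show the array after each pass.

Pass 1: Select minimum -4 at index 0, swap -> [-4, 5, 10, 29, 23, 5]
Pass 2: Select minimum 5 at index 1, swap -> [-4, 5, 10, 29, 23, 5]
Pass 3: Select minimum 5 at index 5, swap -> [-4, 5, 5, 29, 23, 10]
Pass 4: Select minimum 10 at index 5, swap -> [-4, 5, 5, 10, 23, 29]


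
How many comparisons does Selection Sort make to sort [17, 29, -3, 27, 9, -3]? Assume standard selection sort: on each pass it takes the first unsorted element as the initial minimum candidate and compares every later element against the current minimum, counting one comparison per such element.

Pass 1: scan indices 1..5 for the minimum = 5 comparison(s); min is -3, place at index 0 -> [-3, 29, 17, 27, 9, -3]
Pass 2: scan indices 2..5 for the minimum = 4 comparison(s); min is -3, place at index 1 -> [-3, -3, 17, 27, 9, 29]
Pass 3: scan indices 3..5 for the minimum = 3 comparison(s); min is 9, place at index 2 -> [-3, -3, 9, 27, 17, 29]
Pass 4: scan indices 4..5 for the minimum = 2 comparison(s); min is 17, place at index 3 -> [-3, -3, 9, 17, 27, 29]
Pass 5: scan indices 5..5 for the minimum = 1 comparison(s); min is 27, place at index 4 -> [-3, -3, 9, 17, 27, 29]
Selection sort always scans the whole unsorted suffix, so the count is (n-1) + (n-2) + ... + 1 = n(n-1)/2 = 6*5/2 = 15 regardless of the input order.
Total comparisons: 5 + 4 + 3 + 2 + 1 = 15


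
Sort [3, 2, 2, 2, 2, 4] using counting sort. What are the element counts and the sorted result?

Count array: [0, 0, 4, 1, 1]
(count[i] = number of elements equal to i)
Cumulative count: [0, 0, 4, 5, 6]
Sorted: [2, 2, 2, 2, 3, 4]


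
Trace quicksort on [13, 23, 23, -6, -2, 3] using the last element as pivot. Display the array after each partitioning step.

Partition 1: pivot=3 at index 2 -> [-6, -2, 3, 13, 23, 23]
Partition 2: pivot=-2 at index 1 -> [-6, -2, 3, 13, 23, 23]
Partition 3: pivot=23 at index 5 -> [-6, -2, 3, 13, 23, 23]
Partition 4: pivot=23 at index 4 -> [-6, -2, 3, 13, 23, 23]


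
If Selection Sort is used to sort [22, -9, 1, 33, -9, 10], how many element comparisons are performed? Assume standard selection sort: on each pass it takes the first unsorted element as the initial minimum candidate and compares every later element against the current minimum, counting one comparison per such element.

Pass 1: scan indices 1..5 for the minimum = 5 comparison(s); min is -9, place at index 0 -> [-9, 22, 1, 33, -9, 10]
Pass 2: scan indices 2..5 for the minimum = 4 comparison(s); min is -9, place at index 1 -> [-9, -9, 1, 33, 22, 10]
Pass 3: scan indices 3..5 for the minimum = 3 comparison(s); min is 1, place at index 2 -> [-9, -9, 1, 33, 22, 10]
Pass 4: scan indices 4..5 for the minimum = 2 comparison(s); min is 10, place at index 3 -> [-9, -9, 1, 10, 22, 33]
Pass 5: scan indices 5..5 for the minimum = 1 comparison(s); min is 22, place at index 4 -> [-9, -9, 1, 10, 22, 33]
Selection sort always scans the whole unsorted suffix, so the count is (n-1) + (n-2) + ... + 1 = n(n-1)/2 = 6*5/2 = 15 regardless of the input order.
Total comparisons: 5 + 4 + 3 + 2 + 1 = 15


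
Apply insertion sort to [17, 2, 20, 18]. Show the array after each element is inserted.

First element 17 is already 'sorted'
Insert 2: shifted 1 elements -> [2, 17, 20, 18]
Insert 20: shifted 0 elements -> [2, 17, 20, 18]
Insert 18: shifted 1 elements -> [2, 17, 18, 20]


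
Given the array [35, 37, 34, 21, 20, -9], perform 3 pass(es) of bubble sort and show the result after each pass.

After pass 1: [35, 34, 21, 20, -9, 37] (4 swaps)
After pass 2: [34, 21, 20, -9, 35, 37] (4 swaps)
After pass 3: [21, 20, -9, 34, 35, 37] (3 swaps)
Total swaps: 11


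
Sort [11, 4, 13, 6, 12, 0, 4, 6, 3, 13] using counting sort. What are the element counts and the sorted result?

Count array: [1, 0, 0, 1, 2, 0, 2, 0, 0, 0, 0, 1, 1, 2]
(count[i] = number of elements equal to i)
Cumulative count: [1, 1, 1, 2, 4, 4, 6, 6, 6, 6, 6, 7, 8, 10]
Sorted: [0, 3, 4, 4, 6, 6, 11, 12, 13, 13]


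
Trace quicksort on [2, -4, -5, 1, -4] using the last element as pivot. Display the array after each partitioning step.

Partition 1: pivot=-4 at index 2 -> [-4, -5, -4, 1, 2]
Partition 2: pivot=-5 at index 0 -> [-5, -4, -4, 1, 2]
Partition 3: pivot=2 at index 4 -> [-5, -4, -4, 1, 2]


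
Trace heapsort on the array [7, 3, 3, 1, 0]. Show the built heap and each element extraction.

Build heap: [7, 3, 3, 1, 0]
Extract 7: [3, 1, 3, 0, 7]
Extract 3: [3, 1, 0, 3, 7]
Extract 3: [1, 0, 3, 3, 7]
Extract 1: [0, 1, 3, 3, 7]


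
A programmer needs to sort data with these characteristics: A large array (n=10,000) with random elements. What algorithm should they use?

Best choice: Quicksort or Mergesort
Reason: Both have O(n log n) average case; quicksort has lower constant factors


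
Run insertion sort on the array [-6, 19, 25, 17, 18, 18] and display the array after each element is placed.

First element -6 is already 'sorted'
Insert 19: shifted 0 elements -> [-6, 19, 25, 17, 18, 18]
Insert 25: shifted 0 elements -> [-6, 19, 25, 17, 18, 18]
Insert 17: shifted 2 elements -> [-6, 17, 19, 25, 18, 18]
Insert 18: shifted 2 elements -> [-6, 17, 18, 19, 25, 18]
Insert 18: shifted 2 elements -> [-6, 17, 18, 18, 19, 25]


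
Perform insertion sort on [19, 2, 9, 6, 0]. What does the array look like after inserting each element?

First element 19 is already 'sorted'
Insert 2: shifted 1 elements -> [2, 19, 9, 6, 0]
Insert 9: shifted 1 elements -> [2, 9, 19, 6, 0]
Insert 6: shifted 2 elements -> [2, 6, 9, 19, 0]
Insert 0: shifted 4 elements -> [0, 2, 6, 9, 19]


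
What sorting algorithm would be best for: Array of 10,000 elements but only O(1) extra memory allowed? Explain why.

Best choice: Heapsort
Reason: Heapsort rearranges the array in place using O(1) auxiliary space and still guarantees O(n log n) time; quicksort partitions in place but needs Theta(log n) stack space for recursion (O(n) in the worst case), and mergesort requires O(n) auxiliary space


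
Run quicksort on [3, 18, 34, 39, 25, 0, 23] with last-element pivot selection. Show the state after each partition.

Partition 1: pivot=23 at index 3 -> [3, 18, 0, 23, 25, 34, 39]
Partition 2: pivot=0 at index 0 -> [0, 18, 3, 23, 25, 34, 39]
Partition 3: pivot=3 at index 1 -> [0, 3, 18, 23, 25, 34, 39]
Partition 4: pivot=39 at index 6 -> [0, 3, 18, 23, 25, 34, 39]
Partition 5: pivot=34 at index 5 -> [0, 3, 18, 23, 25, 34, 39]


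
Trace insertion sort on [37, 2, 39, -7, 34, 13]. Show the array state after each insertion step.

First element 37 is already 'sorted'
Insert 2: shifted 1 elements -> [2, 37, 39, -7, 34, 13]
Insert 39: shifted 0 elements -> [2, 37, 39, -7, 34, 13]
Insert -7: shifted 3 elements -> [-7, 2, 37, 39, 34, 13]
Insert 34: shifted 2 elements -> [-7, 2, 34, 37, 39, 13]
Insert 13: shifted 3 elements -> [-7, 2, 13, 34, 37, 39]


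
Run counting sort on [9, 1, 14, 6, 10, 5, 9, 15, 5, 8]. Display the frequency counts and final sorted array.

Count array: [0, 1, 0, 0, 0, 2, 1, 0, 1, 2, 1, 0, 0, 0, 1, 1]
(count[i] = number of elements equal to i)
Cumulative count: [0, 1, 1, 1, 1, 3, 4, 4, 5, 7, 8, 8, 8, 8, 9, 10]
Sorted: [1, 5, 5, 6, 8, 9, 9, 10, 14, 15]


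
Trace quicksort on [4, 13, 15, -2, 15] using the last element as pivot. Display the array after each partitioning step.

Partition 1: pivot=15 at index 4 -> [4, 13, 15, -2, 15]
Partition 2: pivot=-2 at index 0 -> [-2, 13, 15, 4, 15]
Partition 3: pivot=4 at index 1 -> [-2, 4, 15, 13, 15]
Partition 4: pivot=13 at index 2 -> [-2, 4, 13, 15, 15]


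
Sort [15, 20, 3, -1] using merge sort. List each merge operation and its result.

Divide and conquer:
  Merge [15] + [20] -> [15, 20]
  Merge [3] + [-1] -> [-1, 3]
  Merge [15, 20] + [-1, 3] -> [-1, 3, 15, 20]


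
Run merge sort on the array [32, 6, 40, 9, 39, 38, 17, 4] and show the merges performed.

Divide and conquer:
  Merge [32] + [6] -> [6, 32]
  Merge [40] + [9] -> [9, 40]
  Merge [6, 32] + [9, 40] -> [6, 9, 32, 40]
  Merge [39] + [38] -> [38, 39]
  Merge [17] + [4] -> [4, 17]
  Merge [38, 39] + [4, 17] -> [4, 17, 38, 39]
  Merge [6, 9, 32, 40] + [4, 17, 38, 39] -> [4, 6, 9, 17, 32, 38, 39, 40]
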